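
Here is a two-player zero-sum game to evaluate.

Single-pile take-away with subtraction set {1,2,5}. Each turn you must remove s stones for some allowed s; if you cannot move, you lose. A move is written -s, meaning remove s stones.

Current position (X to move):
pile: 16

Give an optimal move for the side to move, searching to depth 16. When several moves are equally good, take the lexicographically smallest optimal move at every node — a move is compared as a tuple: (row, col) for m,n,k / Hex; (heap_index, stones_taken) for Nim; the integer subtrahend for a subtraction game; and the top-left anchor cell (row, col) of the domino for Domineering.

p1 X@[16]: -1[15]+1* -2[14]-1 -5[11]-1
p2 O@[15]: -1[14]-1* -2[13]-1 -5[10]-1
p3 X@[14]: -1[13]-1 -2[12]+1* -5[9]+1
p4 O@[12]: -1[11]-1* -2[10]-1 -5[7]-1
p5 X@[11]: -1[10]-1 -2[9]+1* -5[6]+1
p6 O@[9]: -1[8]-1* -2[7]-1 -5[4]-1
p7 X@[8]: -1[7]-1 -2[6]+1* -5[3]+1
p8 O@[6]: -1[5]-1* -2[4]-1 -5[1]-1
p9 X@[5]: -1[4]-1 -2[3]+1* -5[0]+1
p10 O@[3]: -1[2]-1* -2[1]-1
p11 X@[2]: -1[1]-1 -2[0]+1*
p12 O@[0] terminal -1; root [16] d16

X's best at [16]: -1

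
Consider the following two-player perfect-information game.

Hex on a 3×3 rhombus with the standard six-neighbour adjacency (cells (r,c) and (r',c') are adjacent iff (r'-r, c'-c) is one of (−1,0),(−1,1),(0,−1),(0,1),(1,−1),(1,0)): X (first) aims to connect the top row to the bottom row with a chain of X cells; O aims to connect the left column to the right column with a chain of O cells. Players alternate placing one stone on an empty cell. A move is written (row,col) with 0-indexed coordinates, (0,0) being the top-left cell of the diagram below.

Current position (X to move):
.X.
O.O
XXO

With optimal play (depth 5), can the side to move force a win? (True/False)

p1 X@[.X./O.O/XXO]: (0,0)[XX./O.O/XXO]-1 (0,2)[.XX/O.O/XXO]-1 (1,1)[.X./OXO/XXO]+1*
p2 O@[.X./OXO/XXO] terminal -1; root [.X./O.O/XXO] d5

X winning at [.X./O.O/XXO]: True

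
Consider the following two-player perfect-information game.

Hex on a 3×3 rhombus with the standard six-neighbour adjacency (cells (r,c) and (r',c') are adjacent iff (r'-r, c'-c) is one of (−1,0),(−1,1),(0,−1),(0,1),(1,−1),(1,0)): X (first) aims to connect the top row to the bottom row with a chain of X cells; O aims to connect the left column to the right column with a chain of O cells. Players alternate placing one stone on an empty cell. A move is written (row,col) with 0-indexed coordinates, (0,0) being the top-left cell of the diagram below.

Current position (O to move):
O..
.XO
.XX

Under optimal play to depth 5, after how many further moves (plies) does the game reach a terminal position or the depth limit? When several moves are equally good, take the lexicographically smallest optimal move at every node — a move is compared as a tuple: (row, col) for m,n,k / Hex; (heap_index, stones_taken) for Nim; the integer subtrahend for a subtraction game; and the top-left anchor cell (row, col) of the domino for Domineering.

PV length from [O../.XO/.XX]: 2 plies

[O../.XO/.XX] O move#1: (0,1):-1/OO./.XO/.XX*, (0,2):-1/O.O/.XO/.XX, (1,0):-1/O../OXO/.XX, (2,0):-1/O../.XO/OXX
[OO./.XO/.XX] X move#2: (0,2):+1/OOX/.XO/.XX*, (1,0):-1/OO./XXO/.XX, (2,0):-1/OO./.XO/XXX
[OOX/.XO/.XX] end (terminal -1, O#3); searched O../.XO/.XX to 5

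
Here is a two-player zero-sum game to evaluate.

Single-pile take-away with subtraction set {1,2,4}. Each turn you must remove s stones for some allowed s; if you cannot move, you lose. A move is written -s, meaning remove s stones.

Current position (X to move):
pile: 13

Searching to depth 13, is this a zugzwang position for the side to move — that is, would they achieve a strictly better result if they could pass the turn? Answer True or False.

p1 X@[13]: -1[12]+1* -2[11]-1 -4[9]+1
p2 O@[12]: -1[11]-1* -2[10]-1 -4[8]-1
p3 X@[11]: -1[10]-1 -2[9]+1* -4[7]-1
p4 O@[9]: -1[8]-1* -2[7]-1 -4[5]-1
p5 X@[8]: -1[7]-1 -2[6]+1* -4[4]-1
p6 O@[6]: -1[5]-1* -2[4]-1 -4[2]-1
p7 X@[5]: -1[4]-1 -2[3]+1* -4[1]-1
p8 O@[3]: -1[2]-1* -2[1]-1
p9 X@[2]: -1[1]-1 -2[0]+1*
p10 O@[0] terminal -1; root [13] d13
suppose X passes — search the same position with O to move:
pass> p1 O@[13]: -1[12]+1* -2[11]-1 -4[9]+1
pass> p2 X@[12]: -1[11]-1* -2[10]-1 -4[8]-1
pass> p3 O@[11]: -1[10]-1 -2[9]+1* -4[7]-1
pass> p4 X@[9]: -1[8]-1* -2[7]-1 -4[5]-1
pass> p5 O@[8]: -1[7]-1 -2[6]+1* -4[4]-1
pass> p6 X@[6]: -1[5]-1* -2[4]-1 -4[2]-1
pass> p7 O@[5]: -1[4]-1 -2[3]+1* -4[1]-1
pass> p8 X@[3]: -1[2]-1* -2[1]-1
pass> p9 O@[2]: -1[1]-1 -2[0]+1*
pass> p10 X@[0] terminal -1; root [13] d13
for X: play +1, pass -1

zugzwang(13, X) = False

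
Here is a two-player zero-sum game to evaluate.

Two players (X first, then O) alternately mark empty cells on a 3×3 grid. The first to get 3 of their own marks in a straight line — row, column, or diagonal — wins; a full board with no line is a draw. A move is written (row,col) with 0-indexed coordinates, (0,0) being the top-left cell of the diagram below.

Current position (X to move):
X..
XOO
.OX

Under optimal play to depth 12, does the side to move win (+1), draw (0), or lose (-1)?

p1 X@[X../XOO/.OX]: (0,1)[XX./XOO/.OX]+1* (0,2)[X.X/XOO/.OX]-1 (2,0)[X../XOO/XOX]+1
p2 O@[XX./XOO/.OX]: (0,2)[XXO/XOO/.OX]-1* (2,0)[XX./XOO/OOX]-1
p3 X@[XXO/XOO/.OX]: (2,0)[XXO/XOO/XOX]+1*
p4 O@[XXO/XOO/XOX] terminal -1; root [X../XOO/.OX] d12

value(X../XOO/.OX, X) = +1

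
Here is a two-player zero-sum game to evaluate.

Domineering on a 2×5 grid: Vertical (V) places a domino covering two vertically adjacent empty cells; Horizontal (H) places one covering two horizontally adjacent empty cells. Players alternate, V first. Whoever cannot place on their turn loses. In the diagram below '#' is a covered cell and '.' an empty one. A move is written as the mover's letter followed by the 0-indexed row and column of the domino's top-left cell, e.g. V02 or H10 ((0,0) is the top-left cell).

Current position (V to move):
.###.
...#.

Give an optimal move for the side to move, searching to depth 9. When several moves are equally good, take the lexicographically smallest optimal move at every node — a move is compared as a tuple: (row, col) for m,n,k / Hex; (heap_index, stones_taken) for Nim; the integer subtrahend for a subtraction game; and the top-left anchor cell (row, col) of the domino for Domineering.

V's best at [.###./...#.]: V00

[.###./...#.] V move#1: V00:+1/####./#..#.*, V04:-1/.####/...##
[####./#..#.] H move#2: H11:-1/####./####.*
[####./####.] V move#3: V04:+1/#####/#####*
[#####/#####] end (terminal -1, H#4); searched .###./...#. to 9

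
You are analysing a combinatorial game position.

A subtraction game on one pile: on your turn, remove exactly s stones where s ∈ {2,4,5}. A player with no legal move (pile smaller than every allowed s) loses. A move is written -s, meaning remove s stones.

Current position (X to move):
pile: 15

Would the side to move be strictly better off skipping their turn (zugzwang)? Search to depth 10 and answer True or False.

p1 X@[15]: -2[13]-1* -4[11]-1 -5[10]-1
p2 O@[13]: -2[11]-1 -4[9]-1 -5[8]+1*
p3 X@[8]: -2[6]-1* -4[4]-1 -5[3]-1
p4 O@[6]: -2[4]-1 -4[2]-1 -5[1]+1*
p5 X@[1] terminal -1; root [15] d10
suppose X passes — search the same position with O to move:
pass> p1 O@[15]: -2[13]-1* -4[11]-1 -5[10]-1
pass> p2 X@[13]: -2[11]-1 -4[9]-1 -5[8]+1*
pass> p3 O@[8]: -2[6]-1* -4[4]-1 -5[3]-1
pass> p4 X@[6]: -2[4]-1 -4[2]-1 -5[1]+1*
pass> p5 O@[1] terminal -1; root [15] d10
for X: play -1, pass +1

zugzwang(15, X) = True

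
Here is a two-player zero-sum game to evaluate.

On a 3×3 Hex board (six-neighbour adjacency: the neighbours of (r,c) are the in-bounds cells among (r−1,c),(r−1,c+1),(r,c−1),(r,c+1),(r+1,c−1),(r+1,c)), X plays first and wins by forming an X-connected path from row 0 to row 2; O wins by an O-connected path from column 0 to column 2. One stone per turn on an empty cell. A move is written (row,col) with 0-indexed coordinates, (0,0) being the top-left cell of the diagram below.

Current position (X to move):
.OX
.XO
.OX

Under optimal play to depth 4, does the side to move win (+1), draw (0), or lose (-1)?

value(.OX/.XO/.OX, X) = +1

p1 X@[.OX/.XO/.OX]: (0,0)[XOX/.XO/.OX]-1 (1,0)[.OX/XXO/.OX]-1 (2,0)[.OX/.XO/XOX]+1*
p2 O@[.OX/.XO/XOX] terminal -1; root [.OX/.XO/.OX] d4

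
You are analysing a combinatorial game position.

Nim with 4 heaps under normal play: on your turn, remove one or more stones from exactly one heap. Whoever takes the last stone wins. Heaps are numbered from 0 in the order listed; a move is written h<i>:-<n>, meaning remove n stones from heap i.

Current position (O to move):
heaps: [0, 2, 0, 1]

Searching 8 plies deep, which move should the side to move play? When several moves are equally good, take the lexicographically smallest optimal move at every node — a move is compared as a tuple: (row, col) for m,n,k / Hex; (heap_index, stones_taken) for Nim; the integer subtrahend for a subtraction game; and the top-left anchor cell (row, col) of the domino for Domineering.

ply 1, O at (0,2,0,1) | h1:-1=+1→(0,1,0,1)*; h1:-2=-1→(0,0,0,1); h3:-1=-1→(0,2,0,0)
ply 2, X at (0,1,0,1) | h1:-1=-1→(0,0,0,1)*; h3:-1=-1→(0,1,0,0)
ply 3, O at (0,0,0,1) | h3:-1=+1→(0,0,0,0)*
ply 4: (0,0,0,0) is terminal -1 (X); from (0,2,0,1) depth 8

O's best at [(0,2,0,1)]: h1:-1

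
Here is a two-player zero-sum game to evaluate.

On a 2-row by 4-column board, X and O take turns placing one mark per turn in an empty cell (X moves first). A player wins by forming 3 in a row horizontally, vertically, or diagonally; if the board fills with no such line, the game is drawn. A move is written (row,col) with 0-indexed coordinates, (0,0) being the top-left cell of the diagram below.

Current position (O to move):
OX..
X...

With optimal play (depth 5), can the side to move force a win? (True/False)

[OX../X...] O move#1: (0,2):+0/OXO./X...*, (0,3):+0/OX.O/X..., (1,1):+0/OX../XO.., (1,2):+0/OX../X.O., (1,3):+0/OX../X..O
[OXO./X...] X move#2: (0,3):+0/OXOX/X...*, (1,1):+0/OXO./XX.., (1,2):+0/OXO./X.X., (1,3):+0/OXO./X..X
[OXOX/X...] O move#3: (1,1):+0/OXOX/XO..*, (1,2):+0/OXOX/X.O., (1,3):+0/OXOX/X..O
[OXOX/XO..] X move#4: (1,2):+0/OXOX/XOX.*, (1,3):+0/OXOX/XO.X
[OXOX/XOX.] O move#5: (1,3):+0/OXOX/XOXO*
[OXOX/XOXO] end (terminal +0, X#6); searched OX../X... to 5

O winning at [OX../X...]: False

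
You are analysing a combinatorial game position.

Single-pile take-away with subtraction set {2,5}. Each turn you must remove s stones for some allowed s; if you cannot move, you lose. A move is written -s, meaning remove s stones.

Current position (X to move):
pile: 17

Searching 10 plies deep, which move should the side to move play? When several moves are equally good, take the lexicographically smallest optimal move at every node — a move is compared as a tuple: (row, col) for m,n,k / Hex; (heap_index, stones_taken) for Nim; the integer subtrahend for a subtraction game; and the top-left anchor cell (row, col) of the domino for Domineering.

[17] X move#1: -2:+1/15*, -5:-1/12
[15] O move#2: -2:-1/13*, -5:-1/10
[13] X move#3: -2:+1/11*, -5:+1/8
[11] O move#4: -2:-1/9*, -5:-1/6
[9] X move#5: -2:+1/7*, -5:+1/4
[7] O move#6: -2:-1/5*, -5:-1/2
[5] X move#7: -2:-1/3, -5:+1/0*
[0] end (terminal -1, O#8); searched 17 to 10

X's best at [17]: -2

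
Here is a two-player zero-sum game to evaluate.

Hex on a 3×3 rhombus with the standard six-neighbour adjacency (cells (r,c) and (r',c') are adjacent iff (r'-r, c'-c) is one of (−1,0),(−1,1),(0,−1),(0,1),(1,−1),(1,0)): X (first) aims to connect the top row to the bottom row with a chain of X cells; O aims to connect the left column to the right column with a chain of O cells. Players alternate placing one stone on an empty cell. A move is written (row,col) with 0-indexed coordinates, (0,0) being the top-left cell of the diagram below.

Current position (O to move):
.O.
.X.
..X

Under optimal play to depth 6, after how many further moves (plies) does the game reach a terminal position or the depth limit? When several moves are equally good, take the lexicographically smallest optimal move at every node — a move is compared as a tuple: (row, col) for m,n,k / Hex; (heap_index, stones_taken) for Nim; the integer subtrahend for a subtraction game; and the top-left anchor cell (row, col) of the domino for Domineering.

PV length from [.O./.X./..X]: 3 plies

ply 1, O at .O./.X./..X | (0,0)=-1→OO./.X./..X; (0,2)=+1→.OO/.X./..X*; (1,0)=-1→.O./OX./..X; (1,2)=-1→.O./.XO/..X; (2,0)=-1→.O./.X./O.X; (2,1)=-1→.O./.X./.OX
ply 2, X at .OO/.X./..X | (0,0)=-1→XOO/.X./..X*; (1,0)=-1→.OO/XX./..X; (1,2)=-1→.OO/.XX/..X; (2,0)=-1→.OO/.X./X.X; (2,1)=-1→.OO/.X./.XX
ply 3, O at XOO/.X./..X | (1,0)=+1→XOO/OX./..X*; (1,2)=-1→XOO/.XO/..X; (2,0)=-1→XOO/.X./O.X; (2,1)=-1→XOO/.X./.OX
ply 4: XOO/OX./..X is terminal -1 (X); from .O./.X./..X depth 6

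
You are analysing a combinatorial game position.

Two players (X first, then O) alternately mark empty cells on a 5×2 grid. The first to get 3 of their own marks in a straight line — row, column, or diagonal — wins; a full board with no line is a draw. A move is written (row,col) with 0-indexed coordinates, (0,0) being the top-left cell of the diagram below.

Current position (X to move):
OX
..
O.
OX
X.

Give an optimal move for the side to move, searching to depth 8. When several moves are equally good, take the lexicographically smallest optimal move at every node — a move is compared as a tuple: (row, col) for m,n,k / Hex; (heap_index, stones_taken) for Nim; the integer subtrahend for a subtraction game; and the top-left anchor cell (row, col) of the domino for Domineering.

X's best at [OX/../O./OX/X.]: (1,0)

p1 X@[OX/../O./OX/X.]: (1,0)[OX/X./O./OX/X.]+0* (1,1)[OX/.X/O./OX/X.]-1 (2,1)[OX/../OX/OX/X.]-1 (4,1)[OX/../O./OX/XX]-1
p2 O@[OX/X./O./OX/X.]: (1,1)[OX/XO/O./OX/X.]+0* (2,1)[OX/X./OO/OX/X.]+0 (4,1)[OX/X./O./OX/XO]+0
p3 X@[OX/XO/O./OX/X.]: (2,1)[OX/XO/OX/OX/X.]+0* (4,1)[OX/XO/O./OX/XX]+0
p4 O@[OX/XO/OX/OX/X.]: (4,1)[OX/XO/OX/OX/XO]+0*
p5 X@[OX/XO/OX/OX/XO] terminal +0; root [OX/../O./OX/X.] d8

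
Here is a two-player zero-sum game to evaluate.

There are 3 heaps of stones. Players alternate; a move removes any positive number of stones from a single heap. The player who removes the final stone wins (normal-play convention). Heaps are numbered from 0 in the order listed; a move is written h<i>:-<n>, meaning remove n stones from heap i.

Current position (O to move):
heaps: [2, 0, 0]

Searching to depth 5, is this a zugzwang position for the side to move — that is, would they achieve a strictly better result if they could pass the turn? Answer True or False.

zugzwang((2,0,0), O) = False

p1 O@[(2,0,0)]: h0:-1[(1,0,0)]-1 h0:-2[(0,0,0)]+1*
p2 X@[(0,0,0)] terminal -1; root [(2,0,0)] d5
if O skipped the turn, X would face:
~ p1 X@[(2,0,0)]: h0:-1[(1,0,0)]-1 h0:-2[(0,0,0)]+1*
~ p2 O@[(0,0,0)] terminal -1; root [(2,0,0)] d5
compare (O): move=+1 vs pass=-1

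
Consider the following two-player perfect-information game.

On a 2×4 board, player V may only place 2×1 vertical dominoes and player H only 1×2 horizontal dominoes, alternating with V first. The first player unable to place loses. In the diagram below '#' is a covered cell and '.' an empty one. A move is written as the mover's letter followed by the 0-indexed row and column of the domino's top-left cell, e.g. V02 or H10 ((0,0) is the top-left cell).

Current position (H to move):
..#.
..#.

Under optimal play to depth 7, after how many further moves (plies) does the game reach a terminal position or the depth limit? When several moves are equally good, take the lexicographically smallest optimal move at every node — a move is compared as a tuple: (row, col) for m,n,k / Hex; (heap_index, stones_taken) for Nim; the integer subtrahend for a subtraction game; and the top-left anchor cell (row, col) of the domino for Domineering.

[..#./..#.] H move#1: H00:+1/###./..#.*, H10:+1/..#./###.
[###./..#.] V move#2: V03:-1/####/..##*
[####/..##] H move#3: H10:+1/####/####*
[####/####] end (terminal -1, V#4); searched ..#./..#. to 7

PV length from [..#./..#.]: 3 plies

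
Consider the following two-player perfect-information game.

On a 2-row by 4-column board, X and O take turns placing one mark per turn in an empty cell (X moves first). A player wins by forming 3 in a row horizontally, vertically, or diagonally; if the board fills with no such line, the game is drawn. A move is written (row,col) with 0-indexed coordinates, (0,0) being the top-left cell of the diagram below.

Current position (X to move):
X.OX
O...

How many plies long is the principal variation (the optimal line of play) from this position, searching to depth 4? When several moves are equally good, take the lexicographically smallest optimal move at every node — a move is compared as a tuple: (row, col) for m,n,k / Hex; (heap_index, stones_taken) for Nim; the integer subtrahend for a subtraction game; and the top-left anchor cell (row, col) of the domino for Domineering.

PV length from [X.OX/O...]: 4 plies

ply 1, X at X.OX/O... | (0,1)=+0→XXOX/O...*; (1,1)=+0→X.OX/OX..; (1,2)=+0→X.OX/O.X.; (1,3)=+0→X.OX/O..X
ply 2, O at XXOX/O... | (1,1)=+0→XXOX/OO..*; (1,2)=+0→XXOX/O.O.; (1,3)=+0→XXOX/O..O
ply 3, X at XXOX/OO.. | (1,2)=+0→XXOX/OOX.*; (1,3)=-1→XXOX/OO.X
ply 4, O at XXOX/OOX. | (1,3)=+0→XXOX/OOXO*
ply 5: XXOX/OOXO is terminal +0 (X); from X.OX/O... depth 4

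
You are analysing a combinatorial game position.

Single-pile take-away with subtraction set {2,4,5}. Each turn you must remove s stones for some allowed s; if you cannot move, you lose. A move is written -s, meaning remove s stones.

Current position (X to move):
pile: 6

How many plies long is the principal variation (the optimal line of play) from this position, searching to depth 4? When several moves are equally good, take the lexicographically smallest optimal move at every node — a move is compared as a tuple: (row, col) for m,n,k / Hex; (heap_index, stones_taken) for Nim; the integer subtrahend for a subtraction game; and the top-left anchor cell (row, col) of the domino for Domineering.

PV length from [6]: 1 ply

ply 1, X at 6 | -2=-1→4; -4=-1→2; -5=+1→1*
ply 2: 1 is terminal -1 (O); from 6 depth 4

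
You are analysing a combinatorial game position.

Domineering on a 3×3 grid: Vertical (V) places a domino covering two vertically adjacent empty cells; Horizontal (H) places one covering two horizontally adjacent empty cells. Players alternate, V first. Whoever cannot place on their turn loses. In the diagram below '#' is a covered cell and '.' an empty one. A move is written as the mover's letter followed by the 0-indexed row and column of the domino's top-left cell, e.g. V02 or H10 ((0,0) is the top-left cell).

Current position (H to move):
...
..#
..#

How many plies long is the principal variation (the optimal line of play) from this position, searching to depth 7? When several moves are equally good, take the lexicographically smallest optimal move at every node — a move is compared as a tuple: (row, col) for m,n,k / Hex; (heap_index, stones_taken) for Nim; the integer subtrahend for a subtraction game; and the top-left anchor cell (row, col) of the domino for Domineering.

PV length from [.../..#/..#]: 1 ply

ply 1, H at .../..#/..# | H00=-1→##./..#/..#; H01=-1→.##/..#/..#; H10=+1→.../###/..#*; H20=-1→.../..#/###
ply 2: .../###/..# is terminal -1 (V); from .../..#/..# depth 7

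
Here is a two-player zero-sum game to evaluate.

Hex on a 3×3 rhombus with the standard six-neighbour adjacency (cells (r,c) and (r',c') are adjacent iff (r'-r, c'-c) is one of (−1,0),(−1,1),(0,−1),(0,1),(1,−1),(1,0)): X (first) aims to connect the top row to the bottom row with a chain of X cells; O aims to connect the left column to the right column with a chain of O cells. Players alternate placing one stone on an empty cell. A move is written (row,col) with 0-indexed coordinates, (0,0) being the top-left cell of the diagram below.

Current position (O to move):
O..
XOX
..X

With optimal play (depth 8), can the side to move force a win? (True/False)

O winning at [O../XOX/..X]: True

ply 1, O at O../XOX/..X | (0,1)=-1→OO./XOX/..X; (0,2)=+1→O.O/XOX/..X*; (2,0)=-1→O../XOX/O.X; (2,1)=-1→O../XOX/.OX
ply 2, X at O.O/XOX/..X | (0,1)=-1→OXO/XOX/..X*; (2,0)=-1→O.O/XOX/X.X; (2,1)=-1→O.O/XOX/.XX
ply 3, O at OXO/XOX/..X | (2,0)=+1→OXO/XOX/O.X*; (2,1)=-1→OXO/XOX/.OX
ply 4: OXO/XOX/O.X is terminal -1 (X); from O../XOX/..X depth 8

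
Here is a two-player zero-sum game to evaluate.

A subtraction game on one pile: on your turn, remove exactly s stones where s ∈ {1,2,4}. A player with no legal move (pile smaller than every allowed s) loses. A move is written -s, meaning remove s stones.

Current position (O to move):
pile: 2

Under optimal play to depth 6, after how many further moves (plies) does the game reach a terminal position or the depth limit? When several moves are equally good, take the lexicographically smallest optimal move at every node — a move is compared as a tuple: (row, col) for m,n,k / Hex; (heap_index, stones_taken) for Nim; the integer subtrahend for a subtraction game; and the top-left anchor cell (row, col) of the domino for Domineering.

[2] O move#1: -1:-1/1, -2:+1/0*
[0] end (terminal -1, X#2); searched 2 to 6

PV length from [2]: 1 ply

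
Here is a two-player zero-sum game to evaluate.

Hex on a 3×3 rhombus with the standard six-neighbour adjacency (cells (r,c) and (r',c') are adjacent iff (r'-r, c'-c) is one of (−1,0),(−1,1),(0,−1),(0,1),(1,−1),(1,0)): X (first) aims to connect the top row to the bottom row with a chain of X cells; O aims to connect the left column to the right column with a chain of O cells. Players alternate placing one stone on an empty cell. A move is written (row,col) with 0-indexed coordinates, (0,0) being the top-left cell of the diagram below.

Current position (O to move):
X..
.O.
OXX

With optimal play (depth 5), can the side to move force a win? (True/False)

O winning at [X../.O./OXX]: True

ply 1, O at X../.O./OXX | (0,1)=+1→XO./.O./OXX*; (0,2)=+1→X.O/.O./OXX; (1,0)=+1→X../OO./OXX; (1,2)=+1→X../.OO/OXX
ply 2, X at XO./.O./OXX | (0,2)=-1→XOX/.O./OXX*; (1,0)=-1→XO./XO./OXX; (1,2)=-1→XO./.OX/OXX
ply 3, O at XOX/.O./OXX | (1,0)=-1→XOX/OO./OXX; (1,2)=+1→XOX/.OO/OXX*
ply 4: XOX/.OO/OXX is terminal -1 (X); from X../.O./OXX depth 5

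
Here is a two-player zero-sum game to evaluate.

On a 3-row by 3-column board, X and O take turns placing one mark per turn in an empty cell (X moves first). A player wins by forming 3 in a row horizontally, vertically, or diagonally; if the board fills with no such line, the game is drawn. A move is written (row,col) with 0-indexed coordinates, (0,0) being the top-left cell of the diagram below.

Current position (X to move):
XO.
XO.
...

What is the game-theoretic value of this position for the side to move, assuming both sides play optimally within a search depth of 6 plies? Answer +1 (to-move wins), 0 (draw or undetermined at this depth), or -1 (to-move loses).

p1 X@[XO./XO./...]: (0,2)[XOX/XO./...]-1 (1,2)[XO./XOX/...]-1 (2,0)[XO./XO./X..]+1* (2,1)[XO./XO./.X.]+0 (2,2)[XO./XO./..X]-1
p2 O@[XO./XO./X..] terminal -1; root [XO./XO./...] d6

value(XO./XO./..., X) = +1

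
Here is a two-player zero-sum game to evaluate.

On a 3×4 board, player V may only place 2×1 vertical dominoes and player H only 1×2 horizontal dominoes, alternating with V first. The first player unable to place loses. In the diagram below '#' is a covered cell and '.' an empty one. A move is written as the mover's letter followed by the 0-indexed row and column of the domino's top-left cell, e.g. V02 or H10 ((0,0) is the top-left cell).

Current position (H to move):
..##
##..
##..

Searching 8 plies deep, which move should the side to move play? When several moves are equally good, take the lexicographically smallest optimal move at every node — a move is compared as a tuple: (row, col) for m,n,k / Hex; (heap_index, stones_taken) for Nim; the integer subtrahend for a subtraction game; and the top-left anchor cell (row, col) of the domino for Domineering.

H's best at [..##/##../##..]: H12

ply 1, H at ..##/##../##.. | H00=-1→####/##../##..; H12=+1→..##/####/##..*; H22=+1→..##/##../####
ply 2: ..##/####/##.. is terminal -1 (V); from ..##/##../##.. depth 8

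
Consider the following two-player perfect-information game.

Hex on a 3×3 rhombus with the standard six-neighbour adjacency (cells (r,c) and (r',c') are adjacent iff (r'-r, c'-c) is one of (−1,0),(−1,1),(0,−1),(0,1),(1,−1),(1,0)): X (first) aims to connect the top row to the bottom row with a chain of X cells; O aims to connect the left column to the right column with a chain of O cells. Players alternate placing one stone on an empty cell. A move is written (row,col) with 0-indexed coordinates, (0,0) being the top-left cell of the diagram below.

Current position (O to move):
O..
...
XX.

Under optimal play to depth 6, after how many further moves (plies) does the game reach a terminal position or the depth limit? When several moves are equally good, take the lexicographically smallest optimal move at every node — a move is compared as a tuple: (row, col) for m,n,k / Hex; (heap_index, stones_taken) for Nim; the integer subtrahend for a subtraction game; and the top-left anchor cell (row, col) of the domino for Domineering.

PV length from [O../.../XX.]: 5 plies

p1 O@[O../.../XX.]: (0,1)[OO./.../XX.]-1 (0,2)[O.O/.../XX.]-1 (1,0)[O../O../XX.]-1 (1,1)[O../.O./XX.]+1* (1,2)[O../..O/XX.]-1 (2,2)[O../.../XXO]-1
p2 X@[O../.O./XX.]: (0,1)[OX./.O./XX.]-1* (0,2)[O.X/.O./XX.]-1 (1,0)[O../XO./XX.]-1 (1,2)[O../.OX/XX.]-1 (2,2)[O../.O./XXX]-1
p3 O@[OX./.O./XX.]: (0,2)[OXO/.O./XX.]-1 (1,0)[OX./OO./XX.]+1* (1,2)[OX./.OO/XX.]-1 (2,2)[OX./.O./XXO]-1
p4 X@[OX./OO./XX.]: (0,2)[OXX/OO./XX.]-1* (1,2)[OX./OOX/XX.]-1 (2,2)[OX./OO./XXX]-1
p5 O@[OXX/OO./XX.]: (1,2)[OXX/OOO/XX.]+1* (2,2)[OXX/OO./XXO]-1
p6 X@[OXX/OOO/XX.] terminal -1; root [O../.../XX.] d6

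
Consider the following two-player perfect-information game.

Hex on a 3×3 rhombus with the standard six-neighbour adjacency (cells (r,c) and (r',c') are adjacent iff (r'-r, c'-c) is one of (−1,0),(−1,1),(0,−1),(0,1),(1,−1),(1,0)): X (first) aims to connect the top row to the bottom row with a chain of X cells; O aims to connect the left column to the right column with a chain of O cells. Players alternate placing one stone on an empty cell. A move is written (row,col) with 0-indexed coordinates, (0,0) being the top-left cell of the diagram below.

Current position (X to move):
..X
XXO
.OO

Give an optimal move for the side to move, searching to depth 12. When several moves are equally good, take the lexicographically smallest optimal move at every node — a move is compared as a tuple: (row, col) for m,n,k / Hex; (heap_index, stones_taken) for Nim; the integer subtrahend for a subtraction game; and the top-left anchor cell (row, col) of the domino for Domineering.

[..X/XXO/.OO] X move#1: (0,0):-1/X.X/XXO/.OO, (0,1):-1/.XX/XXO/.OO, (2,0):+1/..X/XXO/XOO*
[..X/XXO/XOO] end (terminal -1, O#2); searched ..X/XXO/.OO to 12

X's best at [..X/XXO/.OO]: (2,0)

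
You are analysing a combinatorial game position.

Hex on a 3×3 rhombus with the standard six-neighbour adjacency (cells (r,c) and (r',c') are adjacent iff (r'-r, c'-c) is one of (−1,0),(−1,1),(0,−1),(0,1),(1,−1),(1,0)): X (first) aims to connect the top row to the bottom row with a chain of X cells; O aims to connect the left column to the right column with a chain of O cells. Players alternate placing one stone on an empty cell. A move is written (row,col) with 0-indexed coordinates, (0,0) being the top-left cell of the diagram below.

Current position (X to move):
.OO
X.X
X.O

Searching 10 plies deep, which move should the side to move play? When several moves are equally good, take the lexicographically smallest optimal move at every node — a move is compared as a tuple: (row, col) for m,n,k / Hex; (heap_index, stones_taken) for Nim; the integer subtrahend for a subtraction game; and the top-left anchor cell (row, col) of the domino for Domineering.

[.OO/X.X/X.O] X move#1: (0,0):+1/XOO/X.X/X.O*, (1,1):-1/.OO/XXX/X.O, (2,1):-1/.OO/X.X/XXO
[XOO/X.X/X.O] end (terminal -1, O#2); searched .OO/X.X/X.O to 10

X's best at [.OO/X.X/X.O]: (0,0)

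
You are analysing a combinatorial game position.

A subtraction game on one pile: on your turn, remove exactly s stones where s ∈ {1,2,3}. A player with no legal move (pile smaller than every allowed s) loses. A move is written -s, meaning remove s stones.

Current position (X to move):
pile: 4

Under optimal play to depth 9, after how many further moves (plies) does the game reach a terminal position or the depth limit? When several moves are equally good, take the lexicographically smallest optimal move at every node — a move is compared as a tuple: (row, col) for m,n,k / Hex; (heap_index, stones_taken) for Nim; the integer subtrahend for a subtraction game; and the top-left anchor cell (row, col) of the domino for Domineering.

ply 1, X at 4 | -1=-1→3*; -2=-1→2; -3=-1→1
ply 2, O at 3 | -1=-1→2; -2=-1→1; -3=+1→0*
ply 3: 0 is terminal -1 (X); from 4 depth 9

PV length from [4]: 2 plies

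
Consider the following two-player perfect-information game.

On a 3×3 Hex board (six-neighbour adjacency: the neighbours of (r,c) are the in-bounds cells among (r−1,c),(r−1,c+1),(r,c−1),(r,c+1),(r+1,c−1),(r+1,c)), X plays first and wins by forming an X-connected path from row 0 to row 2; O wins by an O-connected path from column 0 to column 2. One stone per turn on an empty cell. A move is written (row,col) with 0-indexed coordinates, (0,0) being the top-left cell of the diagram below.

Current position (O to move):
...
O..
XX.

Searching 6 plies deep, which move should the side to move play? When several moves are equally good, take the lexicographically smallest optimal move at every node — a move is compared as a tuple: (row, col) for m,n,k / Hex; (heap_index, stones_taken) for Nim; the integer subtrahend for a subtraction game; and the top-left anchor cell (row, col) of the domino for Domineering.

ply 1, O at .../O../XX. | (0,0)=-1→O../O../XX.; (0,1)=-1→.O./O../XX.; (0,2)=+1→..O/O../XX.*; (1,1)=+1→.../OO./XX.; (1,2)=-1→.../O.O/XX.; (2,2)=-1→.../O../XXO
ply 2, X at ..O/O../XX. | (0,0)=-1→X.O/O../XX.*; (0,1)=-1→.XO/O../XX.; (1,1)=-1→..O/OX./XX.; (1,2)=-1→..O/O.X/XX.; (2,2)=-1→..O/O../XXX
ply 3, O at X.O/O../XX. | (0,1)=+1→XOO/O../XX.*; (1,1)=+1→X.O/OO./XX.; (1,2)=+1→X.O/O.O/XX.; (2,2)=+1→X.O/O../XXO
ply 4: XOO/O../XX. is terminal -1 (X); from .../O../XX. depth 6

O's best at [.../O../XX.]: (0,2)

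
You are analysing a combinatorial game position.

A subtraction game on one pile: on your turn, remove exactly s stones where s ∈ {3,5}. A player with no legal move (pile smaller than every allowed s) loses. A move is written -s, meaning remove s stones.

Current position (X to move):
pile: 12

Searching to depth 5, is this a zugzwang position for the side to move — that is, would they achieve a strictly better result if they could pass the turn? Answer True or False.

[12] X move#1: -3:+1/9*, -5:-1/7
[9] O move#2: -3:-1/6*, -5:-1/4
[6] X move#3: -3:-1/3, -5:+1/1*
[1] end (terminal -1, O#4); searched 12 to 5
suppose X passes — search the same position with O to move:
pass> [12] O move#1: -3:+1/9*, -5:-1/7
pass> [9] X move#2: -3:-1/6*, -5:-1/4
pass> [6] O move#3: -3:-1/3, -5:+1/1*
pass> [1] end (terminal -1, X#4); searched 12 to 5
for X: play +1, pass -1

zugzwang(12, X) = False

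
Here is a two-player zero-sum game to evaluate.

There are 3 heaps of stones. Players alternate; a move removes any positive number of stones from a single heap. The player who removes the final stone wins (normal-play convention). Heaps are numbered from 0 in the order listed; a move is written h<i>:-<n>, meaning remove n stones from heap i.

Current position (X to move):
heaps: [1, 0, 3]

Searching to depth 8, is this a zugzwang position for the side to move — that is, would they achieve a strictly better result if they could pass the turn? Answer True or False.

ply 1, X at (1,0,3) | h0:-1=-1→(0,0,3); h2:-1=-1→(1,0,2); h2:-2=+1→(1,0,1)*; h2:-3=-1→(1,0,0)
ply 2, O at (1,0,1) | h0:-1=-1→(0,0,1)*; h2:-1=-1→(1,0,0)
ply 3, X at (0,0,1) | h2:-1=+1→(0,0,0)*
ply 4: (0,0,0) is terminal -1 (O); from (1,0,3) depth 8
if X skipped the turn, O would face:
~ ply 1, O at (1,0,3) | h0:-1=-1→(0,0,3); h2:-1=-1→(1,0,2); h2:-2=+1→(1,0,1)*; h2:-3=-1→(1,0,0)
~ ply 2, X at (1,0,1) | h0:-1=-1→(0,0,1)*; h2:-1=-1→(1,0,0)
~ ply 3, O at (0,0,1) | h2:-1=+1→(0,0,0)*
~ ply 4: (0,0,0) is terminal -1 (X); from (1,0,3) depth 8
compare (X): move=+1 vs pass=-1

zugzwang((1,0,3), X) = False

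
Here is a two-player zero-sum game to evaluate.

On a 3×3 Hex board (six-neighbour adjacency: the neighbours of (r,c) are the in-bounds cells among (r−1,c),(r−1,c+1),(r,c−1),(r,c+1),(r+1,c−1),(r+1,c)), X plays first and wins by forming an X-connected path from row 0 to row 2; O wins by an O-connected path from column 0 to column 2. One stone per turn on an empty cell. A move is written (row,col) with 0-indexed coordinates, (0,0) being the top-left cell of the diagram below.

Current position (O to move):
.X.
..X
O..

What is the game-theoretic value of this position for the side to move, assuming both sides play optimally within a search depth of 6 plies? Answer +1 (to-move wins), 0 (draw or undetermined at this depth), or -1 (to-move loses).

[.X./..X/O..] O move#1: (0,0):-1/OX./..X/O..*, (0,2):-1/.XO/..X/O.., (1,0):-1/.X./O.X/O.., (1,1):-1/.X./.OX/O.., (2,1):-1/.X./..X/OO., (2,2):-1/.X./..X/O.O
[OX./..X/O..] X move#2: (0,2):+1/OXX/..X/O..*, (1,0):+1/OX./X.X/O.., (1,1):+1/OX./.XX/O.., (2,1):+1/OX./..X/OX., (2,2):+1/OX./..X/O.X
[OXX/..X/O..] O move#3: (1,0):-1/OXX/O.X/O..*, (1,1):-1/OXX/.OX/O.., (2,1):-1/OXX/..X/OO., (2,2):-1/OXX/..X/O.O
[OXX/O.X/O..] X move#4: (1,1):+1/OXX/OXX/O..*, (2,1):+1/OXX/O.X/OX., (2,2):+1/OXX/O.X/O.X
[OXX/OXX/O..] O move#5: (2,1):-1/OXX/OXX/OO.*, (2,2):-1/OXX/OXX/O.O
[OXX/OXX/OO.] X move#6: (2,2):+1/OXX/OXX/OOX*
[OXX/OXX/OOX] end (terminal -1, O#7); searched .X./..X/O.. to 6

value(.X./..X/O.., O) = -1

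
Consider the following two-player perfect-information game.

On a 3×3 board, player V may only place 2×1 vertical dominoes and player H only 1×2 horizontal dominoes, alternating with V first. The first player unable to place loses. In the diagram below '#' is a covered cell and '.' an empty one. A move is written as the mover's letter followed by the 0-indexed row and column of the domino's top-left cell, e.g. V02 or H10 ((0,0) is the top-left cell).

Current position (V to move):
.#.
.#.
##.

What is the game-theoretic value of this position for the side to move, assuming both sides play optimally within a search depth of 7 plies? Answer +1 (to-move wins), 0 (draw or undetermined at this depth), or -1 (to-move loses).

value(.#./.#./##., V) = +1

p1 V@[.#./.#./##.]: V00[##./##./##.]+1* V02[.##/.##/##.]+1 V12[.#./.##/###]+1
p2 H@[##./##./##.] terminal -1; root [.#./.#./##.] d7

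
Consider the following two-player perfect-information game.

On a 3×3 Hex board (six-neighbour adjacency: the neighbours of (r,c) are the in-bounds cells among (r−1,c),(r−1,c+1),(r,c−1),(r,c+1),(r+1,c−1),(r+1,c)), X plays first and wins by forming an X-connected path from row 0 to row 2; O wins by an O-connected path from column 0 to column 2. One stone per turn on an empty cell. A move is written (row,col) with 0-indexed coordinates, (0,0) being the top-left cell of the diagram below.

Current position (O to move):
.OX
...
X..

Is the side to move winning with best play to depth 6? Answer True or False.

p1 O@[.OX/.../X..]: (0,0)[OOX/.../X..]-1* (1,0)[.OX/O../X..]-1 (1,1)[.OX/.O./X..]-1 (1,2)[.OX/..O/X..]-1 (2,1)[.OX/.../XO.]-1 (2,2)[.OX/.../X.O]-1
p2 X@[OOX/.../X..]: (1,0)[OOX/X../X..]+1* (1,1)[OOX/.X./X..]+1 (1,2)[OOX/..X/X..]+1 (2,1)[OOX/.../XX.]+1 (2,2)[OOX/.../X.X]+1
p3 O@[OOX/X../X..]: (1,1)[OOX/XO./X..]-1* (1,2)[OOX/X.O/X..]-1 (2,1)[OOX/X../XO.]-1 (2,2)[OOX/X../X.O]-1
p4 X@[OOX/XO./X..]: (1,2)[OOX/XOX/X..]+1* (2,1)[OOX/XO./XX.]-1 (2,2)[OOX/XO./X.X]-1
p5 O@[OOX/XOX/X..]: (2,1)[OOX/XOX/XO.]-1* (2,2)[OOX/XOX/X.O]-1
p6 X@[OOX/XOX/XO.]: (2,2)[OOX/XOX/XOX]+1*
p7 O@[OOX/XOX/XOX] terminal -1; root [.OX/.../X..] d6

O winning at [.OX/.../X..]: False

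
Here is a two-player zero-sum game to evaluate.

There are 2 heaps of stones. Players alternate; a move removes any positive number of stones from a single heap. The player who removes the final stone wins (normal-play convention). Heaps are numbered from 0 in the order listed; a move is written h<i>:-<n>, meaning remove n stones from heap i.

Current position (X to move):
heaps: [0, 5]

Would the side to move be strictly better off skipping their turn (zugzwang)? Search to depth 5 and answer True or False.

zugzwang((0,5), X) = False

p1 X@[(0,5)]: h1:-1[(0,4)]-1 h1:-2[(0,3)]-1 h1:-3[(0,2)]-1 h1:-4[(0,1)]-1 h1:-5[(0,0)]+1*
p2 O@[(0,0)] terminal -1; root [(0,5)] d5
if X skipped the turn, O would face:
~ p1 O@[(0,5)]: h1:-1[(0,4)]-1 h1:-2[(0,3)]-1 h1:-3[(0,2)]-1 h1:-4[(0,1)]-1 h1:-5[(0,0)]+1*
~ p2 X@[(0,0)] terminal -1; root [(0,5)] d5
compare (X): move=+1 vs pass=-1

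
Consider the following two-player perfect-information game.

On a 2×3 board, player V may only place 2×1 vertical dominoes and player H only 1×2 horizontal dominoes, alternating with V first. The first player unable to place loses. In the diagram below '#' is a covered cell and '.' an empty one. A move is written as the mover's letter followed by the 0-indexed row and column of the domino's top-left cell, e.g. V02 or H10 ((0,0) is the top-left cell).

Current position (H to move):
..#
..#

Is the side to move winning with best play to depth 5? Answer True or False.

H winning at [..#/..#]: True

ply 1, H at ..#/..# | H00=+1→###/..#*; H10=+1→..#/###
ply 2: ###/..# is terminal -1 (V); from ..#/..# depth 5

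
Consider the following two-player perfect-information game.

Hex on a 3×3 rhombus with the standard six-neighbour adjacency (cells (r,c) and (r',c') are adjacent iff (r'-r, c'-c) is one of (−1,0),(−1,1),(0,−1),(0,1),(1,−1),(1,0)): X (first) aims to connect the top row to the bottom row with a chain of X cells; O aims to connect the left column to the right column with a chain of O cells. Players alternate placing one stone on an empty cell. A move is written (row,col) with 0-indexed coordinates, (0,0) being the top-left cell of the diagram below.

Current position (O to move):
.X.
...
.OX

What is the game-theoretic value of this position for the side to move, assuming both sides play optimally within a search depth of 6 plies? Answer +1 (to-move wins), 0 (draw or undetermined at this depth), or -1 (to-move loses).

p1 O@[.X./.../.OX]: (0,0)[OX./.../.OX]-1 (0,2)[.XO/.../.OX]-1 (1,0)[.X./O../.OX]-1 (1,1)[.X./.O./.OX]+1* (1,2)[.X./..O/.OX]-1 (2,0)[.X./.../OOX]-1
p2 X@[.X./.O./.OX]: (0,0)[XX./.O./.OX]-1* (0,2)[.XX/.O./.OX]-1 (1,0)[.X./XO./.OX]-1 (1,2)[.X./.OX/.OX]-1 (2,0)[.X./.O./XOX]-1
p3 O@[XX./.O./.OX]: (0,2)[XXO/.O./.OX]+1* (1,0)[XX./OO./.OX]+1 (1,2)[XX./.OO/.OX]+1 (2,0)[XX./.O./OOX]+1
p4 X@[XXO/.O./.OX]: (1,0)[XXO/XO./.OX]-1* (1,2)[XXO/.OX/.OX]-1 (2,0)[XXO/.O./XOX]-1
p5 O@[XXO/XO./.OX]: (1,2)[XXO/XOO/.OX]-1 (2,0)[XXO/XO./OOX]+1*
p6 X@[XXO/XO./OOX] terminal -1; root [.X./.../.OX] d6

value(.X./.../.OX, O) = +1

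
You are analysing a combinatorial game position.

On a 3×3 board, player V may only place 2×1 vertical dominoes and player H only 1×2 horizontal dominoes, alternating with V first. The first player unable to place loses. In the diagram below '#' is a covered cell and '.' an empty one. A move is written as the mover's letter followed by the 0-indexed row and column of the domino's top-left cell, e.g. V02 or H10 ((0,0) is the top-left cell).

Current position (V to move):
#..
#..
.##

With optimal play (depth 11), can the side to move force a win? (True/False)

p1 V@[#../#../.##]: V01[##./##./.##]+1* V02[#.#/#.#/.##]+1
p2 H@[##./##./.##] terminal -1; root [#../#../.##] d11

V winning at [#../#../.##]: True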